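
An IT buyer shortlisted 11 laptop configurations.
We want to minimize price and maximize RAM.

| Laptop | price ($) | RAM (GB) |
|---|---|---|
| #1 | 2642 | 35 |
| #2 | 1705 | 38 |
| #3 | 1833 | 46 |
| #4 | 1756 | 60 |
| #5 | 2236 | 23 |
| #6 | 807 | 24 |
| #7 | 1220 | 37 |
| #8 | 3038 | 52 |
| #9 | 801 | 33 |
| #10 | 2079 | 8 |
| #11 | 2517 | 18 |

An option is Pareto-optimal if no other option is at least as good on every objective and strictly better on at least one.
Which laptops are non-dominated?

#2, #4, #7, #9

#1: dominated by #2 (price 1705≤2642, RAM 38≥35).
#2: not dominated.
#3: dominated by #4 (price 1756≤1833, RAM 60≥46).
#4: not dominated (best RAM).
#5: dominated by #2 (price 1705≤2236, RAM 38≥23).
#6: dominated by #9 (price 801≤807, RAM 33≥24).
#7: not dominated.
#8: dominated by #4 (price 1756≤3038, RAM 60≥52).
#9: not dominated (best price).
#10: dominated by #2 (price 1705≤2079, RAM 38≥8).
#11: dominated by #2 (price 1705≤2517, RAM 38≥18).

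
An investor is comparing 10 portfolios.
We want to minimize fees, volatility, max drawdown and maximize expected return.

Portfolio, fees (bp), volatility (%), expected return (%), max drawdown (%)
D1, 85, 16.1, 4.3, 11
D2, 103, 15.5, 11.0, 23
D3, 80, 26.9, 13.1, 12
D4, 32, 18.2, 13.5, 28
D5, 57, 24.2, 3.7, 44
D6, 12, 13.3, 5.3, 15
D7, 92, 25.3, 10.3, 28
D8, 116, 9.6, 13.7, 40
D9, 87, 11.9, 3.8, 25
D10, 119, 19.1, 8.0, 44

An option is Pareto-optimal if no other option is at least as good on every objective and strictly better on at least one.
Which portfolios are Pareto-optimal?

D1: not dominated (best max drawdown).
D2: not dominated.
D3: not dominated.
D4: not dominated.
D5: dominated by D4 (fees 32≤57, volatility 18.2≤24.2, expected return 13.5≥3.7, max drawdown 28≤44).
D6: not dominated (best fees).
D7: dominated by D4 (fees 32≤92, volatility 18.2≤25.3, expected return 13.5≥10.3, max drawdown 28≤28).
D8: not dominated (best volatility).
D9: not dominated.
D10: dominated by D2 (fees 103≤119, volatility 15.5≤19.1, expected return 11.0≥8.0, max drawdown 23≤44).

D1, D2, D3, D4, D6, D8, D9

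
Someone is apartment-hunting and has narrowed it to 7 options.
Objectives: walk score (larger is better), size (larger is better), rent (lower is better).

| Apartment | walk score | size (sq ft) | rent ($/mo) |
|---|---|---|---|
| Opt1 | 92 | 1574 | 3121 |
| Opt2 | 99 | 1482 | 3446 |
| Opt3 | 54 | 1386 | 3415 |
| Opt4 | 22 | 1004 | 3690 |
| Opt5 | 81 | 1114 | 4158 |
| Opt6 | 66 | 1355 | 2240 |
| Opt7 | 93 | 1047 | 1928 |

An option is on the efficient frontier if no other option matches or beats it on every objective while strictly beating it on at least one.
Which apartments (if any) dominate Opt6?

none

Opt1: worse on rent (3121 vs 2240).
Opt2: worse on rent (3446 vs 2240).
Opt3: worse on walk score (54 vs 66).
Opt4: worse on walk score (22 vs 66).
Opt5: worse on size (1114 vs 1355).
Opt7: worse on size (1047 vs 1355).
No option dominates Opt6.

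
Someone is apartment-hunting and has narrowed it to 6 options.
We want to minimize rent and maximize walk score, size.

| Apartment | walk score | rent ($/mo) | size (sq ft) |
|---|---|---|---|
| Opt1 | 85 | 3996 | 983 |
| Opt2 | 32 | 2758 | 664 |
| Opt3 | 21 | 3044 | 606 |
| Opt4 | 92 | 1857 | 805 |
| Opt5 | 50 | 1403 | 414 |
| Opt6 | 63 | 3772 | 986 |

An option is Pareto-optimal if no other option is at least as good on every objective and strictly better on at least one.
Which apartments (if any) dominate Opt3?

Opt2, Opt4

Opt2: walk score 32≥21, rent 2758≤3044, size 664≥606 — dominates Opt3.
Opt4: walk score 92≥21, rent 1857≤3044, size 805≥606 — dominates Opt3.
Others (Opt1, Opt5, Opt6) are each worse than Opt3 on at least one objective.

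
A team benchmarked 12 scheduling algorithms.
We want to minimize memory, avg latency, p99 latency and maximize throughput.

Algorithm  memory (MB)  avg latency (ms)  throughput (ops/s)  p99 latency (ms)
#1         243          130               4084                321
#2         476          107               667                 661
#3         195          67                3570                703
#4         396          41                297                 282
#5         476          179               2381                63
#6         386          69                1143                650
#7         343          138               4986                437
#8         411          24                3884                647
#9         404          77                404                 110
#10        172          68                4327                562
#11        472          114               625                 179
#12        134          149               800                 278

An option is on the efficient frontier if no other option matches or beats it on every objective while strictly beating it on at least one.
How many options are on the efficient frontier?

10

#1: not dominated.
#2: dominated by #6 (memory 386≤476, avg latency 69≤107, throughput 1143≥667, p99 latency 650≤661).
#3: not dominated.
#4: not dominated.
#5: not dominated (best p99 latency).
#6: dominated by #10 (memory 172≤386, avg latency 68≤69, throughput 4327≥1143, p99 latency 562≤650).
#7: not dominated (best throughput).
#8: not dominated (best avg latency).
#9: not dominated.
#10: not dominated.
#11: not dominated.
#12: not dominated (best memory).
Pareto-optimal: #1, #3, #4, #5, #7, #8, #9, #10, #11, #12 → 10.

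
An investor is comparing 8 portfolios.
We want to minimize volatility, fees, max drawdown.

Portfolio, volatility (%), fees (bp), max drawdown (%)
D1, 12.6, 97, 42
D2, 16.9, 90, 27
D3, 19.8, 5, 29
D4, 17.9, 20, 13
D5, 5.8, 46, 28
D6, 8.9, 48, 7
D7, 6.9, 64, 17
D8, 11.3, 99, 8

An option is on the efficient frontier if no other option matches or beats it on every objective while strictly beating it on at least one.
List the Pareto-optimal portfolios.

D3, D4, D5, D6, D7

D1: dominated by D5 (volatility 5.8≤12.6, fees 46≤97, max drawdown 28≤42).
D2: dominated by D6 (volatility 8.9≤16.9, fees 48≤90, max drawdown 7≤27).
D3: not dominated (best fees).
D4: not dominated.
D5: not dominated (best volatility).
D6: not dominated (best max drawdown).
D7: not dominated.
D8: dominated by D6 (volatility 8.9≤11.3, fees 48≤99, max drawdown 7≤8).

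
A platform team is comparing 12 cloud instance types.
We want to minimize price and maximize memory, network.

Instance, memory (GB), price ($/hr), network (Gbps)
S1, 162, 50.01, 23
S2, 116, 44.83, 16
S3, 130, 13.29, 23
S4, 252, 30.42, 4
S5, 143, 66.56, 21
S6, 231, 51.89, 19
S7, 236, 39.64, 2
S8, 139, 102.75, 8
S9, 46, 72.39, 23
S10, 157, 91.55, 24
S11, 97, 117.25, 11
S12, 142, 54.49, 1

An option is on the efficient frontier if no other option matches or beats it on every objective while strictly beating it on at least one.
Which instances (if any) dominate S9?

S1: memory 162≥46, price 50.01≤72.39, network 23≥23 — dominates S9.
S3: memory 130≥46, price 13.29≤72.39, network 23≥23 — dominates S9.
Others (S2, S4, S5, S6, S7, S8, S10, S11, S12) are each worse than S9 on at least one objective.

S1, S3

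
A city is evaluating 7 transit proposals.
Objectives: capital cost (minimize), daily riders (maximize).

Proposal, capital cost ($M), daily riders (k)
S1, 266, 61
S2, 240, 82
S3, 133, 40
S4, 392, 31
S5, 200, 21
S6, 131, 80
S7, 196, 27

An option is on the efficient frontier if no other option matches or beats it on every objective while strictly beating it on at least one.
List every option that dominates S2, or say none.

S1: worse on capital cost (266 vs 240).
S3: worse on daily riders (40 vs 82).
S4: worse on capital cost (392 vs 240).
S5: worse on daily riders (21 vs 82).
S6: worse on daily riders (80 vs 82).
S7: worse on daily riders (27 vs 82).
No option dominates S2.

none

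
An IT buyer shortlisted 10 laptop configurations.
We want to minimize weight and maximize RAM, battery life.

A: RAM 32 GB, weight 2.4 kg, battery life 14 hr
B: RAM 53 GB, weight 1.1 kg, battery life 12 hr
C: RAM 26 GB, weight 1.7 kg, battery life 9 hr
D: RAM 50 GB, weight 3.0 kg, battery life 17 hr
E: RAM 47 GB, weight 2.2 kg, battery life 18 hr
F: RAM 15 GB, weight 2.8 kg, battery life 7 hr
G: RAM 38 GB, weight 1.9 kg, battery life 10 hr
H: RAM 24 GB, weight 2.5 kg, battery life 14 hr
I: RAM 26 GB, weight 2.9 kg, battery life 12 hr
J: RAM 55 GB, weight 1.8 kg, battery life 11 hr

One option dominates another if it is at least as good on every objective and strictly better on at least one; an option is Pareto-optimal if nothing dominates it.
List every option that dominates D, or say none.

A: worse on RAM (32 vs 50).
B: worse on battery life (12 vs 17).
C: worse on RAM (26 vs 50).
E: worse on RAM (47 vs 50).
F: worse on RAM (15 vs 50).
G: worse on RAM (38 vs 50).
H: worse on RAM (24 vs 50).
I: worse on RAM (26 vs 50).
J: worse on battery life (11 vs 17).
No option dominates D.

none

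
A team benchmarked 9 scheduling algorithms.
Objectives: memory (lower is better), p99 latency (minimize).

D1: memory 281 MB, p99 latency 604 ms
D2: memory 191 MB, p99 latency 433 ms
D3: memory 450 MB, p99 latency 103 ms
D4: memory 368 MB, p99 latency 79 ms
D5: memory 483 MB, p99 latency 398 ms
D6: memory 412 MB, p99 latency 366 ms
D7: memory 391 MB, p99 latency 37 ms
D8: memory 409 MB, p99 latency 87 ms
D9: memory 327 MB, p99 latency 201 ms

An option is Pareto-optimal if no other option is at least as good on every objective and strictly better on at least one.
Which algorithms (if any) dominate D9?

D1: worse on p99 latency (604 vs 201).
D2: worse on p99 latency (433 vs 201).
D3: worse on memory (450 vs 327).
D4: worse on memory (368 vs 327).
D5: worse on memory (483 vs 327).
D6: worse on memory (412 vs 327).
D7: worse on memory (391 vs 327).
D8: worse on memory (409 vs 327).
No option dominates D9.

none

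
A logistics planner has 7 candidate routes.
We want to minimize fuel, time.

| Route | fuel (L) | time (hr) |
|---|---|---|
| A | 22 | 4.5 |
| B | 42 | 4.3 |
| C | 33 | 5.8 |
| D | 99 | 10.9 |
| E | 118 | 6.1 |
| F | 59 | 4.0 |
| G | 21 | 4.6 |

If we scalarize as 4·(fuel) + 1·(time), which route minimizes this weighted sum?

A: 4·22 + 1·4.5 = 92.5
B: 4·42 + 1·4.3 = 172.3
C: 4·33 + 1·5.8 = 137.8
D: 4·99 + 1·10.9 = 406.9
E: 4·118 + 1·6.1 = 478.1
F: 4·59 + 1·4.0 = 240.0
G: 4·21 + 1·4.6 = 88.6
Lowest: G at 88.6.

G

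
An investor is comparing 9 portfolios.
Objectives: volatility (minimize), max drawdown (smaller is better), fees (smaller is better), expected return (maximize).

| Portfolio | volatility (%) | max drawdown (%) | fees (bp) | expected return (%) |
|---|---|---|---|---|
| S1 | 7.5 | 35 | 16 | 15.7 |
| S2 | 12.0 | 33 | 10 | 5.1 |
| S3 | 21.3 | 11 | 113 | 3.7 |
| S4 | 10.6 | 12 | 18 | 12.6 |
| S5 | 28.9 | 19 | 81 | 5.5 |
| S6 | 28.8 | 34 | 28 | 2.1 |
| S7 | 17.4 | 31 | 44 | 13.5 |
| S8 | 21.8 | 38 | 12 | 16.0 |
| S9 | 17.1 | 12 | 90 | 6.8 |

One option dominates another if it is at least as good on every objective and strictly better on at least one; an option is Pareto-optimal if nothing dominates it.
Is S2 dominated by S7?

S7 vs S2: S7 is worse on volatility (17.4 vs 12.0), so it does not dominate S2.

No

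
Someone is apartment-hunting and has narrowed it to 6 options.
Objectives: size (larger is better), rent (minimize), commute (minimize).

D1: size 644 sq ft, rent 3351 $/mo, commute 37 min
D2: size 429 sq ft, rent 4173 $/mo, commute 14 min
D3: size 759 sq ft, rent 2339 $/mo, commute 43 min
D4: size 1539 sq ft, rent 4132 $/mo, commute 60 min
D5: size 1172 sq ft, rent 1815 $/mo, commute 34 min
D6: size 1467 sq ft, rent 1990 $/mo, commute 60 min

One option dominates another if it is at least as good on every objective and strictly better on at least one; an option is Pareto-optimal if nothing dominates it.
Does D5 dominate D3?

Yes

D5 vs D3: size 1172≥759, rent 1815≤2339, commute 34≤43 — D5 is at least as good on every objective with at least one strict improvement.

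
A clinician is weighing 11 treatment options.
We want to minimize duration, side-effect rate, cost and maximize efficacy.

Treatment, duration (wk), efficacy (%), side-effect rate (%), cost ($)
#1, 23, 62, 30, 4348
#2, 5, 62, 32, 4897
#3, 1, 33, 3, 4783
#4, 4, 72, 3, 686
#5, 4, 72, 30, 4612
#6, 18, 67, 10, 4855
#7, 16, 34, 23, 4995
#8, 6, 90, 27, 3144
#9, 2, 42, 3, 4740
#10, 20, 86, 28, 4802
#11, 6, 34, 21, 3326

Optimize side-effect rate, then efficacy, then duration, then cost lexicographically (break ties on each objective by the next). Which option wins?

#4

First minimize side-effect rate: best is 3, kept {#3, #4, #9}.
Then maximize efficacy: best is 72, kept {#4}.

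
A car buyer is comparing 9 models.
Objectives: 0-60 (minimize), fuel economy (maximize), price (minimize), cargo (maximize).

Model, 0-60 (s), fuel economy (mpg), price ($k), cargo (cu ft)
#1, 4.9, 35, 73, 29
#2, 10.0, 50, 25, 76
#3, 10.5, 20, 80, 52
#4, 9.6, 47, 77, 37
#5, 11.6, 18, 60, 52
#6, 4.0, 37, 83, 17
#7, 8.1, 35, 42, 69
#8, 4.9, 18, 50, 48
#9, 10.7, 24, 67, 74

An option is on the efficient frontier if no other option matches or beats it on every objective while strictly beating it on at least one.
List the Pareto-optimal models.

#1: not dominated.
#2: not dominated (best fuel economy).
#3: dominated by #2 (0-60 10.0≤10.5, fuel economy 50≥20, price 25≤80, cargo 76≥52).
#4: not dominated.
#5: dominated by #2 (0-60 10.0≤11.6, fuel economy 50≥18, price 25≤60, cargo 76≥52).
#6: not dominated (best 0-60).
#7: not dominated.
#8: not dominated.
#9: dominated by #2 (0-60 10.0≤10.7, fuel economy 50≥24, price 25≤67, cargo 76≥74).

#1, #2, #4, #6, #7, #8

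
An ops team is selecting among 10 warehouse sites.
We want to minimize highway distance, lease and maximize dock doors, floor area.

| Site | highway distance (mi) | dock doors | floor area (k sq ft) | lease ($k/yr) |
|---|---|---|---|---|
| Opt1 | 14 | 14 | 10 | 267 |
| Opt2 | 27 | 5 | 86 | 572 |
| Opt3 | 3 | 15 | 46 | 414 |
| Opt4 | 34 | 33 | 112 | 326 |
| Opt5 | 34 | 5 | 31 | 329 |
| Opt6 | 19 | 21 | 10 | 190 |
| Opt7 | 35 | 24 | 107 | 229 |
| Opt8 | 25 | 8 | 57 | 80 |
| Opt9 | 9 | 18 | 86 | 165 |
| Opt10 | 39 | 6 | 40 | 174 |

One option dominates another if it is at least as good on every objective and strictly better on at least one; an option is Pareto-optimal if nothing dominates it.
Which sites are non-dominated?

Opt3, Opt4, Opt6, Opt7, Opt8, Opt9

Opt1: dominated by Opt9 (highway distance 9≤14, dock doors 18≥14, floor area 86≥10, lease 165≤267).
Opt2: dominated by Opt9 (highway distance 9≤27, dock doors 18≥5, floor area 86≥86, lease 165≤572).
Opt3: not dominated (best highway distance).
Opt4: not dominated (best dock doors).
Opt5: dominated by Opt4 (highway distance 34≤34, dock doors 33≥5, floor area 112≥31, lease 326≤329).
Opt6: not dominated.
Opt7: not dominated.
Opt8: not dominated (best lease).
Opt9: not dominated.
Opt10: dominated by Opt8 (highway distance 25≤39, dock doors 8≥6, floor area 57≥40, lease 80≤174).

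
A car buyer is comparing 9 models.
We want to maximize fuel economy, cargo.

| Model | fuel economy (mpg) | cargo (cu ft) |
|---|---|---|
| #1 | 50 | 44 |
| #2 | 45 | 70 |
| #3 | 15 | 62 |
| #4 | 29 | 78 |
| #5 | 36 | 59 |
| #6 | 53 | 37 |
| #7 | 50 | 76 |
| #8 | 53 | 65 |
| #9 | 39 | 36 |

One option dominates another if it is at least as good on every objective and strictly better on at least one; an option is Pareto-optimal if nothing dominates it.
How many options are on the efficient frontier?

3

#1: dominated by #7 (fuel economy 50≥50, cargo 76≥44).
#2: dominated by #7 (fuel economy 50≥45, cargo 76≥70).
#3: dominated by #2 (fuel economy 45≥15, cargo 70≥62).
#4: not dominated (best cargo).
#5: dominated by #2 (fuel economy 45≥36, cargo 70≥59).
#6: dominated by #8 (fuel economy 53≥53, cargo 65≥37).
#7: not dominated.
#8: not dominated.
#9: dominated by #1 (fuel economy 50≥39, cargo 44≥36).
Pareto-optimal: #4, #7, #8 → 3.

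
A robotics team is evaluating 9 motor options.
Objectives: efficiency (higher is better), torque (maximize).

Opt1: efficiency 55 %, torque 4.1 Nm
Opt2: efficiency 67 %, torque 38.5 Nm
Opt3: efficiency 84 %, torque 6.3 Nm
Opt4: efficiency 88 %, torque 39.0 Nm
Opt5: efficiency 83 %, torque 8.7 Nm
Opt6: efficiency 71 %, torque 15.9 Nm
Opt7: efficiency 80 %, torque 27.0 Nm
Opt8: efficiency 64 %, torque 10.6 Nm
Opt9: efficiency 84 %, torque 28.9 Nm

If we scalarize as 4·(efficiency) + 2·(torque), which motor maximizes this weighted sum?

Opt4

Opt1: 4·55 + 2·4.1 = 228.2
Opt2: 4·67 + 2·38.5 = 345.0
Opt3: 4·84 + 2·6.3 = 348.6
Opt4: 4·88 + 2·39.0 = 430.0
Opt5: 4·83 + 2·8.7 = 349.4
Opt6: 4·71 + 2·15.9 = 315.8
Opt7: 4·80 + 2·27.0 = 374.0
Opt8: 4·64 + 2·10.6 = 277.2
Opt9: 4·84 + 2·28.9 = 393.8
Highest: Opt4 at 430.0.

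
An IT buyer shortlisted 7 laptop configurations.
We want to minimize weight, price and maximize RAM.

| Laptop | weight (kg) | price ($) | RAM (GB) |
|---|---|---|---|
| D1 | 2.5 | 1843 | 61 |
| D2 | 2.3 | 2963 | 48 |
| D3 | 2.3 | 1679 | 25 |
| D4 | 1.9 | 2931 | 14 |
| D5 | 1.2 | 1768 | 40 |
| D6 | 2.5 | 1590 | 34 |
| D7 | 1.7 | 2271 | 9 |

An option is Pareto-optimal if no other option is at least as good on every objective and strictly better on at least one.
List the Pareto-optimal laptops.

D1: not dominated (best RAM).
D2: not dominated.
D3: not dominated.
D4: dominated by D5 (weight 1.2≤1.9, price 1768≤2931, RAM 40≥14).
D5: not dominated (best weight).
D6: not dominated (best price).
D7: dominated by D5 (weight 1.2≤1.7, price 1768≤2271, RAM 40≥9).

D1, D2, D3, D5, D6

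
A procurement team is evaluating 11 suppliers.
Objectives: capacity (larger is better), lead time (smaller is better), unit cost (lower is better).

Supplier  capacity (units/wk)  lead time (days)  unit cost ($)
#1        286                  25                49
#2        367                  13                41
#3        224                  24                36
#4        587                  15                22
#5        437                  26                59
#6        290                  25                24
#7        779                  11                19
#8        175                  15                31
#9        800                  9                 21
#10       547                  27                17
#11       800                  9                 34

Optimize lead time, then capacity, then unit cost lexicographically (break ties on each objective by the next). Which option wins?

#9

First minimize lead time: best is 9, kept {#9, #11}.
Then maximize capacity: best is 800, kept {#9, #11}.
Then minimize unit cost: best is 21, kept {#9}.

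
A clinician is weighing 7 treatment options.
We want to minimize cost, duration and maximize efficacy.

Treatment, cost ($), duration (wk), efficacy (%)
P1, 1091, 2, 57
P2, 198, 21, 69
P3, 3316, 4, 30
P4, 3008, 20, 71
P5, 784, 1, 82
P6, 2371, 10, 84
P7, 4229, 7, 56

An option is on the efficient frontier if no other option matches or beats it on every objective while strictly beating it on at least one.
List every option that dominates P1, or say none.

P5: cost 784≤1091, duration 1≤2, efficacy 82≥57 — dominates P1.
Others (P2, P3, P4, P6, P7) are each worse than P1 on at least one objective.

P5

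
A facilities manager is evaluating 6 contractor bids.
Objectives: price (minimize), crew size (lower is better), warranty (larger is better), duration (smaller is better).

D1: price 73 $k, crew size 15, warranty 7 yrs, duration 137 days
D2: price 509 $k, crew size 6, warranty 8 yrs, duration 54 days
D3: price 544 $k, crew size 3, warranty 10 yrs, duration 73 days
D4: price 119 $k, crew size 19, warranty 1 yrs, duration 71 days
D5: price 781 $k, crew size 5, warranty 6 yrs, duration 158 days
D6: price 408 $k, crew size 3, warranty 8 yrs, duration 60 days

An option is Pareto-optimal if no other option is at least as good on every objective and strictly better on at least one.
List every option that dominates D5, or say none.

D3: price 544≤781, crew size 3≤5, warranty 10≥6, duration 73≤158 — dominates D5.
D6: price 408≤781, crew size 3≤5, warranty 8≥6, duration 60≤158 — dominates D5.
Others (D1, D2, D4) are each worse than D5 on at least one objective.

D3, D6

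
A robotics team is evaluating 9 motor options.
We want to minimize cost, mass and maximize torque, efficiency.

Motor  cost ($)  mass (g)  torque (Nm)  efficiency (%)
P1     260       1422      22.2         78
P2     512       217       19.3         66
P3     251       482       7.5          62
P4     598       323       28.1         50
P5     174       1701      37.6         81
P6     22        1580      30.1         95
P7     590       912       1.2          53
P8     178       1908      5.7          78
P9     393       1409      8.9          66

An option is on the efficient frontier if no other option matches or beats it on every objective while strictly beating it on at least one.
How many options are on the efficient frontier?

7

P1: not dominated.
P2: not dominated (best mass).
P3: not dominated.
P4: not dominated.
P5: not dominated (best torque).
P6: not dominated (best cost).
P7: dominated by P2 (cost 512≤590, mass 217≤912, torque 19.3≥1.2, efficiency 66≥53).
P8: dominated by P5 (cost 174≤178, mass 1701≤1908, torque 37.6≥5.7, efficiency 81≥78).
P9: not dominated.
Pareto-optimal: P1, P2, P3, P4, P5, P6, P9 → 7.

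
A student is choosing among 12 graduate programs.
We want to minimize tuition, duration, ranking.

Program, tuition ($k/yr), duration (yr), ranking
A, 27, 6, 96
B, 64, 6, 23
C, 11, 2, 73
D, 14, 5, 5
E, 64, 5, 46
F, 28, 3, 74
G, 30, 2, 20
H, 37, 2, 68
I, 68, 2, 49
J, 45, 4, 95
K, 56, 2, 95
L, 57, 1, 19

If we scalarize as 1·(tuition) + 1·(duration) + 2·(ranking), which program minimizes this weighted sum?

D

A: 1·27 + 1·6 + 2·96 = 225
B: 1·64 + 1·6 + 2·23 = 116
C: 1·11 + 1·2 + 2·73 = 159
D: 1·14 + 1·5 + 2·5 = 29
E: 1·64 + 1·5 + 2·46 = 161
F: 1·28 + 1·3 + 2·74 = 179
G: 1·30 + 1·2 + 2·20 = 72
H: 1·37 + 1·2 + 2·68 = 175
I: 1·68 + 1·2 + 2·49 = 168
J: 1·45 + 1·4 + 2·95 = 239
K: 1·56 + 1·2 + 2·95 = 248
L: 1·57 + 1·1 + 2·19 = 96
Lowest: D at 29.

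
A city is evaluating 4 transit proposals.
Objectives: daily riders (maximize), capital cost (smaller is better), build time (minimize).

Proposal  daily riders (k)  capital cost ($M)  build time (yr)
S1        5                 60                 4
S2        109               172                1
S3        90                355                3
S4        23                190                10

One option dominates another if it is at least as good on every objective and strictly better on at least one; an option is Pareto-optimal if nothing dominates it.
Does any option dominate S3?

S2 vs S3: daily riders 109≥90, capital cost 172≤355, build time 1≤3 — S2 is at least as good on every objective and strictly better on at least one, so S2 dominates S3.

Yes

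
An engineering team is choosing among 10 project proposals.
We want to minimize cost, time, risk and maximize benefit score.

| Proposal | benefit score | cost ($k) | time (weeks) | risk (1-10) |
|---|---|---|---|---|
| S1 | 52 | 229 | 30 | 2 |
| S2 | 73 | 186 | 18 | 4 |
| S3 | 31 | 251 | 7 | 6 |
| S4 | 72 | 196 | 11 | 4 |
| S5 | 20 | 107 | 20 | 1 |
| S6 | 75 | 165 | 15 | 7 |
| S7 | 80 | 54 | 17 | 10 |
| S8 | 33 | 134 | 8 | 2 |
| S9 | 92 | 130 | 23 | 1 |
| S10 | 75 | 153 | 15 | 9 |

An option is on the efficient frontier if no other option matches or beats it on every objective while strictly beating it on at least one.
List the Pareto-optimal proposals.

S1: dominated by S9 (benefit score 92≥52, cost 130≤229, time 23≤30, risk 1≤2).
S2: not dominated.
S3: not dominated (best time).
S4: not dominated.
S5: not dominated.
S6: not dominated.
S7: not dominated (best cost).
S8: not dominated.
S9: not dominated (best benefit score).
S10: not dominated.

S2, S3, S4, S5, S6, S7, S8, S9, S10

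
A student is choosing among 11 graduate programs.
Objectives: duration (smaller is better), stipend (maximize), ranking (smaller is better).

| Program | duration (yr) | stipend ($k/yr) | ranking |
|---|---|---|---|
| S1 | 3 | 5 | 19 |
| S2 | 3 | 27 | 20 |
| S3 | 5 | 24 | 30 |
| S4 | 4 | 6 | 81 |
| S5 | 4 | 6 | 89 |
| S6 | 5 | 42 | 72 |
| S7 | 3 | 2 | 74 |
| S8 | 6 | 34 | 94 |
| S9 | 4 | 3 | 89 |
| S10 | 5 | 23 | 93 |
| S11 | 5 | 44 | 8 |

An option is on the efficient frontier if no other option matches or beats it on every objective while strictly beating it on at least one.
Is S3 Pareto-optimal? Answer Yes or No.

No

S2 vs S3: duration 3≤5, stipend 27≥24, ranking 20≤30 — S2 is at least as good on every objective and strictly better on at least one, so S2 dominates S3.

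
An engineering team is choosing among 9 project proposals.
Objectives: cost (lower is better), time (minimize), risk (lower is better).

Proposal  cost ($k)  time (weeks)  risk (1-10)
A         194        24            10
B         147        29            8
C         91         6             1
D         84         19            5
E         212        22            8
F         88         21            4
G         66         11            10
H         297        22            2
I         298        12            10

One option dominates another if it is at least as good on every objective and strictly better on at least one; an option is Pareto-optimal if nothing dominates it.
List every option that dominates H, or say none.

C

C: cost 91≤297, time 6≤22, risk 1≤2 — dominates H.
Others (A, B, D, E, F, G, I) are each worse than H on at least one objective.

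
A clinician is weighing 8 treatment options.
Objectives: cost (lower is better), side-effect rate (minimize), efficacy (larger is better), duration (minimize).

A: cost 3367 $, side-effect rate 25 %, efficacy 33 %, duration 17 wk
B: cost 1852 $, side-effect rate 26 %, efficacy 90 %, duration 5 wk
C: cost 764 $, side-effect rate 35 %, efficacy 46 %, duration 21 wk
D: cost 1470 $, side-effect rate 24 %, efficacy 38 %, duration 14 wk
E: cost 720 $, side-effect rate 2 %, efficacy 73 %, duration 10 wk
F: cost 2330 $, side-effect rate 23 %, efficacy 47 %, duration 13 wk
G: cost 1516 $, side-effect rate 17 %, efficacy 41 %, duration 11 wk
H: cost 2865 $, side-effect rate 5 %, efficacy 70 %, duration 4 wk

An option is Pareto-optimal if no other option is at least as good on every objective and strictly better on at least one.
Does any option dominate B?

No

A: worse on cost (3367 vs 1852).
C: worse on side-effect rate (35 vs 26).
D: worse on efficacy (38 vs 90).
E: worse on efficacy (73 vs 90).
F: worse on cost (2330 vs 1852).
G: worse on efficacy (41 vs 90).
H: worse on cost (2865 vs 1852).
No option is at least as good as B on every objective and strictly better on one.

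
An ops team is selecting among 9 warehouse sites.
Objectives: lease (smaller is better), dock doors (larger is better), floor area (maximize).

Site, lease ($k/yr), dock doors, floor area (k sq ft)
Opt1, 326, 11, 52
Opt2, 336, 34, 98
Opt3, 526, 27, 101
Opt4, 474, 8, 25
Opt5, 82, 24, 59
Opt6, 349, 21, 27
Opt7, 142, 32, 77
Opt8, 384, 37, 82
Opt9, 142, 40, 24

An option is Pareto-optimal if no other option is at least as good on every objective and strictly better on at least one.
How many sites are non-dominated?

Opt1: dominated by Opt5 (lease 82≤326, dock doors 24≥11, floor area 59≥52).
Opt2: not dominated.
Opt3: not dominated (best floor area).
Opt4: dominated by Opt1 (lease 326≤474, dock doors 11≥8, floor area 52≥25).
Opt5: not dominated (best lease).
Opt6: dominated by Opt2 (lease 336≤349, dock doors 34≥21, floor area 98≥27).
Opt7: not dominated.
Opt8: not dominated.
Opt9: not dominated (best dock doors).
Pareto-optimal: Opt2, Opt3, Opt5, Opt7, Opt8, Opt9 → 6.

6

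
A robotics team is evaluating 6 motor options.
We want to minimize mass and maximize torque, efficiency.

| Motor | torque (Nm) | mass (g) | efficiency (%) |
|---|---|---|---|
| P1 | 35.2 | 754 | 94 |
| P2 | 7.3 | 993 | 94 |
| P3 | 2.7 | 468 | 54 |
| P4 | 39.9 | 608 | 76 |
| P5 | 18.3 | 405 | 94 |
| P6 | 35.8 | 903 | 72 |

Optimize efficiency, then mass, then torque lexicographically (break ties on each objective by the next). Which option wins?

P5

First maximize efficiency: best is 94, kept {P1, P2, P5}.
Then minimize mass: best is 405, kept {P5}.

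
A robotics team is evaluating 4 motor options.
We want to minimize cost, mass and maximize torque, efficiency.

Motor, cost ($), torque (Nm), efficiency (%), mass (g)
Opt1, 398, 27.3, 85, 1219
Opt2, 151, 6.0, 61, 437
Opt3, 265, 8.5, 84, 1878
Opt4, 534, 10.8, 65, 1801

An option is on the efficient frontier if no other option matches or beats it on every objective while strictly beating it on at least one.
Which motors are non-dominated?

Opt1: not dominated (best torque).
Opt2: not dominated (best cost).
Opt3: not dominated.
Opt4: dominated by Opt1 (cost 398≤534, torque 27.3≥10.8, efficiency 85≥65, mass 1219≤1801).

Opt1, Opt2, Opt3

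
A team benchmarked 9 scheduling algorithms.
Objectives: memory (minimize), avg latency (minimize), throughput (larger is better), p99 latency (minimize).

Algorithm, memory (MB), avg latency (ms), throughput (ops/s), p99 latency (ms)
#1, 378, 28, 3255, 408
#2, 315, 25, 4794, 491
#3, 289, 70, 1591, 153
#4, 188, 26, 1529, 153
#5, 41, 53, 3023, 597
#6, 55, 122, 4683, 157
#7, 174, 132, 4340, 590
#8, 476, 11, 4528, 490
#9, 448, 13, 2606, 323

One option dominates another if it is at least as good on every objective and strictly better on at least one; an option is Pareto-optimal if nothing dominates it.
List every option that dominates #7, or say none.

#6: memory 55≤174, avg latency 122≤132, throughput 4683≥4340, p99 latency 157≤590 — dominates #7.
Others (#1, #2, #3, #4, #5, #8, #9) are each worse than #7 on at least one objective.

#6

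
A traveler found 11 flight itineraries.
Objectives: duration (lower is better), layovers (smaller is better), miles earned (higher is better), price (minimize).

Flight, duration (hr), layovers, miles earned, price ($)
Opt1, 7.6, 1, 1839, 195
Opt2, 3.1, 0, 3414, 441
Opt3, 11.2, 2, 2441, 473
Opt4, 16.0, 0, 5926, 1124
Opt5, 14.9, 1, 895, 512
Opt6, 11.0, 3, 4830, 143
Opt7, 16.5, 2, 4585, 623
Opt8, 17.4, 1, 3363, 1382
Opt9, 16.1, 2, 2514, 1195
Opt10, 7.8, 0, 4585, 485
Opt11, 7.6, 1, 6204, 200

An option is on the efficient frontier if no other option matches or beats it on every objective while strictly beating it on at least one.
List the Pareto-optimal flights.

Opt1, Opt2, Opt4, Opt6, Opt10, Opt11

Opt1: not dominated.
Opt2: not dominated (best duration).
Opt3: dominated by Opt2 (duration 3.1≤11.2, layovers 0≤2, miles earned 3414≥2441, price 441≤473).
Opt4: not dominated.
Opt5: dominated by Opt1 (duration 7.6≤14.9, layovers 1≤1, miles earned 1839≥895, price 195≤512).
Opt6: not dominated (best price).
Opt7: dominated by Opt10 (duration 7.8≤16.5, layovers 0≤2, miles earned 4585≥4585, price 485≤623).
Opt8: dominated by Opt2 (duration 3.1≤17.4, layovers 0≤1, miles earned 3414≥3363, price 441≤1382).
Opt9: dominated by Opt2 (duration 3.1≤16.1, layovers 0≤2, miles earned 3414≥2514, price 441≤1195).
Opt10: not dominated.
Opt11: not dominated (best miles earned).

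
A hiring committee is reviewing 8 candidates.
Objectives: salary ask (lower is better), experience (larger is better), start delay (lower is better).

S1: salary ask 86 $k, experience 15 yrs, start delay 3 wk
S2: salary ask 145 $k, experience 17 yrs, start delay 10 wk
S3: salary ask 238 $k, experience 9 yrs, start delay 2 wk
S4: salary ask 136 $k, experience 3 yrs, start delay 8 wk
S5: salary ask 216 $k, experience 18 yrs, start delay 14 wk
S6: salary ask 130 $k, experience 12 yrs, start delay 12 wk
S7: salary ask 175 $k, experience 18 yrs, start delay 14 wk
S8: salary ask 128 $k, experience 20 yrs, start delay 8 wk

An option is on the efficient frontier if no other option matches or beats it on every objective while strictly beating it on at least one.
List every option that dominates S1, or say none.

S2: worse on salary ask (145 vs 86).
S3: worse on salary ask (238 vs 86).
S4: worse on salary ask (136 vs 86).
S5: worse on salary ask (216 vs 86).
S6: worse on salary ask (130 vs 86).
S7: worse on salary ask (175 vs 86).
S8: worse on salary ask (128 vs 86).
No option dominates S1.

none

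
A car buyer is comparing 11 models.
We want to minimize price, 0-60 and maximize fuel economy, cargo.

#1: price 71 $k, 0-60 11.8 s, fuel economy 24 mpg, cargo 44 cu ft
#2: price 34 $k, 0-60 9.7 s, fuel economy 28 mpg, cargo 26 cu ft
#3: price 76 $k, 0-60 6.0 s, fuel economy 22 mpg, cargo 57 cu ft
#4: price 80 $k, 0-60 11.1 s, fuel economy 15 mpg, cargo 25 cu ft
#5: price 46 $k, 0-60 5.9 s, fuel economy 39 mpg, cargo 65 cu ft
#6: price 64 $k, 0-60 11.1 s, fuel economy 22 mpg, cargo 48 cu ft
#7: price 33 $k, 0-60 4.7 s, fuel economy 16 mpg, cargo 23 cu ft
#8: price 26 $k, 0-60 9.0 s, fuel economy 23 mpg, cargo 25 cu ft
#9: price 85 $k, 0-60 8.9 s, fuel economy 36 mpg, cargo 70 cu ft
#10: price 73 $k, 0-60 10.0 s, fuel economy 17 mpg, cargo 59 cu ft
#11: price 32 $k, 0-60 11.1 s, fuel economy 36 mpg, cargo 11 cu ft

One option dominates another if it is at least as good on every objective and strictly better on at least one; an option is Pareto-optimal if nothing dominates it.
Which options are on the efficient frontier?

#2, #5, #7, #8, #9, #11

#1: dominated by #5 (price 46≤71, 0-60 5.9≤11.8, fuel economy 39≥24, cargo 65≥44).
#2: not dominated.
#3: dominated by #5 (price 46≤76, 0-60 5.9≤6.0, fuel economy 39≥22, cargo 65≥57).
#4: dominated by #2 (price 34≤80, 0-60 9.7≤11.1, fuel economy 28≥15, cargo 26≥25).
#5: not dominated (best fuel economy).
#6: dominated by #5 (price 46≤64, 0-60 5.9≤11.1, fuel economy 39≥22, cargo 65≥48).
#7: not dominated (best 0-60).
#8: not dominated (best price).
#9: not dominated (best cargo).
#10: dominated by #5 (price 46≤73, 0-60 5.9≤10.0, fuel economy 39≥17, cargo 65≥59).
#11: not dominated.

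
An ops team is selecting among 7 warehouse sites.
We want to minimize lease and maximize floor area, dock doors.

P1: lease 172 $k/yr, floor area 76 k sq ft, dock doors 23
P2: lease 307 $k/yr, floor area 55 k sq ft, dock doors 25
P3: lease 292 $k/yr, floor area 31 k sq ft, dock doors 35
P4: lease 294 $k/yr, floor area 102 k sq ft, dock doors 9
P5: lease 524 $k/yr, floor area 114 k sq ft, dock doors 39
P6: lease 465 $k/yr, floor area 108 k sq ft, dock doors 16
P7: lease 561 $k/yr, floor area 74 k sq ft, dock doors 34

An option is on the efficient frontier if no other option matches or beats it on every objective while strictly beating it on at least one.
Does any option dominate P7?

P5 vs P7: lease 524≤561, floor area 114≥74, dock doors 39≥34 — P5 is at least as good on every objective and strictly better on at least one, so P5 dominates P7.

Yes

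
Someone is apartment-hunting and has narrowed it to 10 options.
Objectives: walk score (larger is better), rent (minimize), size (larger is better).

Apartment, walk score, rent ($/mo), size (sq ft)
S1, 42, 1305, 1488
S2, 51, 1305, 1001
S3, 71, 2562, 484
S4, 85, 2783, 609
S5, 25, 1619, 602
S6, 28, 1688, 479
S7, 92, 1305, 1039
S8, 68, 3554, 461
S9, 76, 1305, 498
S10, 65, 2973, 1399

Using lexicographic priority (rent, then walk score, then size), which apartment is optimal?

First minimize rent: best is 1305, kept {S1, S2, S7, S9}.
Then maximize walk score: best is 92, kept {S7}.

S7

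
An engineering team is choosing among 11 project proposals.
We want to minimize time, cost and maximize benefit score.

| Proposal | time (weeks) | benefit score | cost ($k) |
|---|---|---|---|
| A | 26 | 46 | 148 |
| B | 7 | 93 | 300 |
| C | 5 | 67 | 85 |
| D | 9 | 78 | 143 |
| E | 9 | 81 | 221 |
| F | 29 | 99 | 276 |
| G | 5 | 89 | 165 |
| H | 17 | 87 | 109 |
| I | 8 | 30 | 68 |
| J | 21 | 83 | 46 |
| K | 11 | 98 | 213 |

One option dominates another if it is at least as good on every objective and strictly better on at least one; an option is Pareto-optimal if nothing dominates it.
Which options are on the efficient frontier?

A: dominated by C (time 5≤26, benefit score 67≥46, cost 85≤148).
B: not dominated.
C: not dominated.
D: not dominated.
E: dominated by G (time 5≤9, benefit score 89≥81, cost 165≤221).
F: not dominated (best benefit score).
G: not dominated.
H: not dominated.
I: not dominated.
J: not dominated (best cost).
K: not dominated.

B, C, D, F, G, H, I, J, K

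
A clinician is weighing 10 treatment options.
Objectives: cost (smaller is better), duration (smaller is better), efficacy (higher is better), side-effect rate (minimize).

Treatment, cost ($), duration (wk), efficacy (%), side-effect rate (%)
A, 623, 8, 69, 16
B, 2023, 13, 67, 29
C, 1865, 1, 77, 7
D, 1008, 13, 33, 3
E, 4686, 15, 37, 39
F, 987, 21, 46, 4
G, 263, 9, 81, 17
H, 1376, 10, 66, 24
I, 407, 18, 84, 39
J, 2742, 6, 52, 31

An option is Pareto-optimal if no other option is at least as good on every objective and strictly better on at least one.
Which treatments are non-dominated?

A, C, D, F, G, I

A: not dominated.
B: dominated by A (cost 623≤2023, duration 8≤13, efficacy 69≥67, side-effect rate 16≤29).
C: not dominated (best duration).
D: not dominated (best side-effect rate).
E: dominated by A (cost 623≤4686, duration 8≤15, efficacy 69≥37, side-effect rate 16≤39).
F: not dominated.
G: not dominated (best cost).
H: dominated by A (cost 623≤1376, duration 8≤10, efficacy 69≥66, side-effect rate 16≤24).
I: not dominated (best efficacy).
J: dominated by C (cost 1865≤2742, duration 1≤6, efficacy 77≥52, side-effect rate 7≤31).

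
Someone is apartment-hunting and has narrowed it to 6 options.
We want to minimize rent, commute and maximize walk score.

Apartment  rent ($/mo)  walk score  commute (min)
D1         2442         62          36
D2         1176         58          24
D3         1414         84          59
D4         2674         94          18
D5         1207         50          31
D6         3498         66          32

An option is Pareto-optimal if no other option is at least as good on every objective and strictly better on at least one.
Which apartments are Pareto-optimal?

D1, D2, D3, D4

D1: not dominated.
D2: not dominated (best rent).
D3: not dominated.
D4: not dominated (best walk score).
D5: dominated by D2 (rent 1176≤1207, walk score 58≥50, commute 24≤31).
D6: dominated by D4 (rent 2674≤3498, walk score 94≥66, commute 18≤32).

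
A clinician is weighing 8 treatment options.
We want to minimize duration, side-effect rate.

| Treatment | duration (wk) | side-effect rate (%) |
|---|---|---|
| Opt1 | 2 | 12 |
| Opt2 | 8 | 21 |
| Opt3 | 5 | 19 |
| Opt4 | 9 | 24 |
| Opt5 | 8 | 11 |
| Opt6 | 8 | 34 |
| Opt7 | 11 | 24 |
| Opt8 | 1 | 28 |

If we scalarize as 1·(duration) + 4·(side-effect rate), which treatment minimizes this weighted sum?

Opt1

Opt1: 1·2 + 4·12 = 50
Opt2: 1·8 + 4·21 = 92
Opt3: 1·5 + 4·19 = 81
Opt4: 1·9 + 4·24 = 105
Opt5: 1·8 + 4·11 = 52
Opt6: 1·8 + 4·34 = 144
Opt7: 1·11 + 4·24 = 107
Opt8: 1·1 + 4·28 = 113
Lowest: Opt1 at 50.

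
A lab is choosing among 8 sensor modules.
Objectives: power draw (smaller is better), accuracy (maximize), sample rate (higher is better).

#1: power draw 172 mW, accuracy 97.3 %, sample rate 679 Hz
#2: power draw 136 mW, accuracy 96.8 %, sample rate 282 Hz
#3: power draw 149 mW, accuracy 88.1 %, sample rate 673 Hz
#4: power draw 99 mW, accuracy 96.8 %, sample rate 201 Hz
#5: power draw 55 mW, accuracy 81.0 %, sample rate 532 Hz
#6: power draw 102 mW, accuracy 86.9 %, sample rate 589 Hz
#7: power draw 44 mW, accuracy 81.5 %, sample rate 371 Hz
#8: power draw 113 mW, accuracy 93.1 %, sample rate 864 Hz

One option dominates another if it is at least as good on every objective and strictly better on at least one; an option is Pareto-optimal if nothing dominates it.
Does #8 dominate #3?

#8 vs #3: power draw 113≤149, accuracy 93.1≥88.1, sample rate 864≥673 — #8 is at least as good on every objective with at least one strict improvement.

Yes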